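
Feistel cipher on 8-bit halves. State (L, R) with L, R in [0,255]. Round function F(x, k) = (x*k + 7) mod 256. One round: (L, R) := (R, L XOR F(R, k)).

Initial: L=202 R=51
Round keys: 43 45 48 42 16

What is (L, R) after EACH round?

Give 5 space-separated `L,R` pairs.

Round 1 (k=43): L=51 R=82
Round 2 (k=45): L=82 R=66
Round 3 (k=48): L=66 R=53
Round 4 (k=42): L=53 R=251
Round 5 (k=16): L=251 R=130

Answer: 51,82 82,66 66,53 53,251 251,130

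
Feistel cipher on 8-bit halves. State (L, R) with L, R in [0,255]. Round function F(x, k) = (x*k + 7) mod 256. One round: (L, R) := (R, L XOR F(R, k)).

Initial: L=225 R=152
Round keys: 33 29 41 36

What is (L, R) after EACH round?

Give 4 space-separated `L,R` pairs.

Answer: 152,126 126,213 213,90 90,122

Derivation:
Round 1 (k=33): L=152 R=126
Round 2 (k=29): L=126 R=213
Round 3 (k=41): L=213 R=90
Round 4 (k=36): L=90 R=122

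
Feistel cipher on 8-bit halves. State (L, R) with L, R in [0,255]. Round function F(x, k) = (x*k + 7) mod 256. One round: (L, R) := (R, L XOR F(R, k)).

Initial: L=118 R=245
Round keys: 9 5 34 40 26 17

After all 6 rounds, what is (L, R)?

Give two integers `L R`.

Answer: 184 100

Derivation:
Round 1 (k=9): L=245 R=210
Round 2 (k=5): L=210 R=212
Round 3 (k=34): L=212 R=253
Round 4 (k=40): L=253 R=91
Round 5 (k=26): L=91 R=184
Round 6 (k=17): L=184 R=100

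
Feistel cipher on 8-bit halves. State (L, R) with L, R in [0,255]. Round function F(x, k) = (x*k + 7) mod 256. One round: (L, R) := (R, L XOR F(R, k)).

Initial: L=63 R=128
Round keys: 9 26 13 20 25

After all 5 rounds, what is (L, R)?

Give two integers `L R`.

Answer: 120 213

Derivation:
Round 1 (k=9): L=128 R=184
Round 2 (k=26): L=184 R=55
Round 3 (k=13): L=55 R=106
Round 4 (k=20): L=106 R=120
Round 5 (k=25): L=120 R=213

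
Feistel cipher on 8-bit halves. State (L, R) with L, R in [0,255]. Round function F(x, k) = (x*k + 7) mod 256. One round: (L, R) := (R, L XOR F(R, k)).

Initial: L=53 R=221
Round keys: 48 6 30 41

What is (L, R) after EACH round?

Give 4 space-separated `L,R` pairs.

Answer: 221,66 66,78 78,105 105,150

Derivation:
Round 1 (k=48): L=221 R=66
Round 2 (k=6): L=66 R=78
Round 3 (k=30): L=78 R=105
Round 4 (k=41): L=105 R=150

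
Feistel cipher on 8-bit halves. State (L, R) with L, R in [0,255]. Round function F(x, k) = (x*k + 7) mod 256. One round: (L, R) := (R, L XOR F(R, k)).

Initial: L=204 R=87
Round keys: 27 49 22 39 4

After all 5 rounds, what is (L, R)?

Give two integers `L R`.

Answer: 248 104

Derivation:
Round 1 (k=27): L=87 R=248
Round 2 (k=49): L=248 R=40
Round 3 (k=22): L=40 R=143
Round 4 (k=39): L=143 R=248
Round 5 (k=4): L=248 R=104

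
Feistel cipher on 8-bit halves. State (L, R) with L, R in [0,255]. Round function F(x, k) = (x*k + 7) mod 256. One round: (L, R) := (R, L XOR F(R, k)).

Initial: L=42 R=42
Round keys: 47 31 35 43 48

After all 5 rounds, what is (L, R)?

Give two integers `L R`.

Answer: 199 117

Derivation:
Round 1 (k=47): L=42 R=151
Round 2 (k=31): L=151 R=122
Round 3 (k=35): L=122 R=34
Round 4 (k=43): L=34 R=199
Round 5 (k=48): L=199 R=117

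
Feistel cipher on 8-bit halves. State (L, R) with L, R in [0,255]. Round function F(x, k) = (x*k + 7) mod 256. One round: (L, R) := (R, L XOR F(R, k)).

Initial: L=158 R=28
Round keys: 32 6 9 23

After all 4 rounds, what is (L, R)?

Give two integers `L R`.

Answer: 137 215

Derivation:
Round 1 (k=32): L=28 R=25
Round 2 (k=6): L=25 R=129
Round 3 (k=9): L=129 R=137
Round 4 (k=23): L=137 R=215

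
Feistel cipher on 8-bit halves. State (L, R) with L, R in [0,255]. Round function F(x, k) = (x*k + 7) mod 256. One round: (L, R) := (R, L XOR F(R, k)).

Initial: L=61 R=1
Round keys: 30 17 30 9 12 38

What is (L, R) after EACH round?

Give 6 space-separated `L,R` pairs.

Answer: 1,24 24,158 158,147 147,172 172,132 132,51

Derivation:
Round 1 (k=30): L=1 R=24
Round 2 (k=17): L=24 R=158
Round 3 (k=30): L=158 R=147
Round 4 (k=9): L=147 R=172
Round 5 (k=12): L=172 R=132
Round 6 (k=38): L=132 R=51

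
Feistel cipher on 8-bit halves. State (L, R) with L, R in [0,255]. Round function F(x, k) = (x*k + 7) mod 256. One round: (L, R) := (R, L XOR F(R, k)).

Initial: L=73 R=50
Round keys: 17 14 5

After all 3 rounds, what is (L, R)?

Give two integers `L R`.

Round 1 (k=17): L=50 R=16
Round 2 (k=14): L=16 R=213
Round 3 (k=5): L=213 R=32

Answer: 213 32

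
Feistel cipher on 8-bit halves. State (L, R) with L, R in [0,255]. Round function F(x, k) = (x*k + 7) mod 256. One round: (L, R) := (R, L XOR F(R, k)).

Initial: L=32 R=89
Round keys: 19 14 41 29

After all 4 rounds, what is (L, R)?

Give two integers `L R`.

Answer: 19 84

Derivation:
Round 1 (k=19): L=89 R=130
Round 2 (k=14): L=130 R=122
Round 3 (k=41): L=122 R=19
Round 4 (k=29): L=19 R=84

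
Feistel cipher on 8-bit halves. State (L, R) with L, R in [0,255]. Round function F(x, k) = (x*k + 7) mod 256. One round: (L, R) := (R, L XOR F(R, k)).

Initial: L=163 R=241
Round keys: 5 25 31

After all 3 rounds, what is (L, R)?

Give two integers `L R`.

Answer: 255 247

Derivation:
Round 1 (k=5): L=241 R=31
Round 2 (k=25): L=31 R=255
Round 3 (k=31): L=255 R=247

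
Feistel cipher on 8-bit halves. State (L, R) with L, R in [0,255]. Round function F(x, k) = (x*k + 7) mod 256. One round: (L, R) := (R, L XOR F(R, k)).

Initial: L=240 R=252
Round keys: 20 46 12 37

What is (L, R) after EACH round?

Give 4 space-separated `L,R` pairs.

Answer: 252,71 71,53 53,196 196,110

Derivation:
Round 1 (k=20): L=252 R=71
Round 2 (k=46): L=71 R=53
Round 3 (k=12): L=53 R=196
Round 4 (k=37): L=196 R=110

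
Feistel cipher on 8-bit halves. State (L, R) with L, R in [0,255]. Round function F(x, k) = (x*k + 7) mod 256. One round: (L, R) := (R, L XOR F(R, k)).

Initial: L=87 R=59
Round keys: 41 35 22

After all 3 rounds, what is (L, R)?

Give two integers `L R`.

Answer: 21 248

Derivation:
Round 1 (k=41): L=59 R=45
Round 2 (k=35): L=45 R=21
Round 3 (k=22): L=21 R=248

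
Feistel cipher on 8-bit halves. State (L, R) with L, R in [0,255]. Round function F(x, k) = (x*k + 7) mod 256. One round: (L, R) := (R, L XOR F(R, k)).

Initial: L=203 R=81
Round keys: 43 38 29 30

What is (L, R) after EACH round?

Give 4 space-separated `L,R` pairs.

Round 1 (k=43): L=81 R=105
Round 2 (k=38): L=105 R=204
Round 3 (k=29): L=204 R=74
Round 4 (k=30): L=74 R=127

Answer: 81,105 105,204 204,74 74,127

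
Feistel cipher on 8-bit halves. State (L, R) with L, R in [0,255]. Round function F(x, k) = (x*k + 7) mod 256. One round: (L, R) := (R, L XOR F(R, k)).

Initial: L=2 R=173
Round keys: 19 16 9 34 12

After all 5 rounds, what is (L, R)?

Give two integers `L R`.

Round 1 (k=19): L=173 R=220
Round 2 (k=16): L=220 R=106
Round 3 (k=9): L=106 R=29
Round 4 (k=34): L=29 R=139
Round 5 (k=12): L=139 R=150

Answer: 139 150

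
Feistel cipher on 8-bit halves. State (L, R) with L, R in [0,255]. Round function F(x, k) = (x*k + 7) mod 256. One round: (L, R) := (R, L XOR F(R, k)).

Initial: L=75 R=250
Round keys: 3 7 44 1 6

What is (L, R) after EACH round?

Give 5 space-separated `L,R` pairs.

Round 1 (k=3): L=250 R=190
Round 2 (k=7): L=190 R=195
Round 3 (k=44): L=195 R=53
Round 4 (k=1): L=53 R=255
Round 5 (k=6): L=255 R=52

Answer: 250,190 190,195 195,53 53,255 255,52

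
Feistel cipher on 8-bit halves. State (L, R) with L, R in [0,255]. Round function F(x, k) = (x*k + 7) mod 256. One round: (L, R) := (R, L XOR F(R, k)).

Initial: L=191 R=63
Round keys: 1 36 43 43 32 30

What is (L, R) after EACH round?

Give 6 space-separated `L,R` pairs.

Answer: 63,249 249,52 52,58 58,241 241,29 29,156

Derivation:
Round 1 (k=1): L=63 R=249
Round 2 (k=36): L=249 R=52
Round 3 (k=43): L=52 R=58
Round 4 (k=43): L=58 R=241
Round 5 (k=32): L=241 R=29
Round 6 (k=30): L=29 R=156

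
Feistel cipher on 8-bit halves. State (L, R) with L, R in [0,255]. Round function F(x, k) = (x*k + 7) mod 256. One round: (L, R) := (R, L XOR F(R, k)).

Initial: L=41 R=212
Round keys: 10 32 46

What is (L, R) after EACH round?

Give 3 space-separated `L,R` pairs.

Answer: 212,102 102,19 19,23

Derivation:
Round 1 (k=10): L=212 R=102
Round 2 (k=32): L=102 R=19
Round 3 (k=46): L=19 R=23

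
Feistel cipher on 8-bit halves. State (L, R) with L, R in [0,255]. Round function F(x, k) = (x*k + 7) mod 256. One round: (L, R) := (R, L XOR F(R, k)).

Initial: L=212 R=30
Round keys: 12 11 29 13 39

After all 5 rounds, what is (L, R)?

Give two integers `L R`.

Answer: 251 98

Derivation:
Round 1 (k=12): L=30 R=187
Round 2 (k=11): L=187 R=14
Round 3 (k=29): L=14 R=38
Round 4 (k=13): L=38 R=251
Round 5 (k=39): L=251 R=98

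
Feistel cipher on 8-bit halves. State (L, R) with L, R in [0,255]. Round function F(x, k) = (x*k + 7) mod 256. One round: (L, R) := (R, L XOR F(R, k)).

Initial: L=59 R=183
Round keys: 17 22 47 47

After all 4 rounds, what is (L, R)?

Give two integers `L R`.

Round 1 (k=17): L=183 R=21
Round 2 (k=22): L=21 R=98
Round 3 (k=47): L=98 R=16
Round 4 (k=47): L=16 R=149

Answer: 16 149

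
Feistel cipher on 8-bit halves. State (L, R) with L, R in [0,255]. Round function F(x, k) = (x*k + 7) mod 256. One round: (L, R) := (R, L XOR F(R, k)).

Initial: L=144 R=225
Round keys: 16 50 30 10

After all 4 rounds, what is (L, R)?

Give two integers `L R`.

Answer: 248 51

Derivation:
Round 1 (k=16): L=225 R=135
Round 2 (k=50): L=135 R=132
Round 3 (k=30): L=132 R=248
Round 4 (k=10): L=248 R=51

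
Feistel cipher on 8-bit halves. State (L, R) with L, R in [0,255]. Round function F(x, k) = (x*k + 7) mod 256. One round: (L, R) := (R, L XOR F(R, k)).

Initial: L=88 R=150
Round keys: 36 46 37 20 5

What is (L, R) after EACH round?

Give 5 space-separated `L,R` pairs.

Round 1 (k=36): L=150 R=71
Round 2 (k=46): L=71 R=95
Round 3 (k=37): L=95 R=133
Round 4 (k=20): L=133 R=52
Round 5 (k=5): L=52 R=142

Answer: 150,71 71,95 95,133 133,52 52,142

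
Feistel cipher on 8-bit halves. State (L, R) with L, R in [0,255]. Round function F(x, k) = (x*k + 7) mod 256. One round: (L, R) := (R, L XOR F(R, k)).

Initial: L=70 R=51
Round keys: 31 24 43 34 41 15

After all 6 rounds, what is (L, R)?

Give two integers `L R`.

Round 1 (k=31): L=51 R=114
Round 2 (k=24): L=114 R=132
Round 3 (k=43): L=132 R=65
Round 4 (k=34): L=65 R=45
Round 5 (k=41): L=45 R=125
Round 6 (k=15): L=125 R=119

Answer: 125 119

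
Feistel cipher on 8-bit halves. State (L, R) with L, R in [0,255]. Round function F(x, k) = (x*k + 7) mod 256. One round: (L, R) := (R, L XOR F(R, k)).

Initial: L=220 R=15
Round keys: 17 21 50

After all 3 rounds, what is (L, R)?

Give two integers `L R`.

Round 1 (k=17): L=15 R=218
Round 2 (k=21): L=218 R=230
Round 3 (k=50): L=230 R=41

Answer: 230 41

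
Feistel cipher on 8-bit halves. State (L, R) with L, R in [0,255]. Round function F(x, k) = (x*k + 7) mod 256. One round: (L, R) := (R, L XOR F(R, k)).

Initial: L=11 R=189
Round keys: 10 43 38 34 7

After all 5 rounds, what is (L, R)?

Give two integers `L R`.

Answer: 177 59

Derivation:
Round 1 (k=10): L=189 R=98
Round 2 (k=43): L=98 R=192
Round 3 (k=38): L=192 R=229
Round 4 (k=34): L=229 R=177
Round 5 (k=7): L=177 R=59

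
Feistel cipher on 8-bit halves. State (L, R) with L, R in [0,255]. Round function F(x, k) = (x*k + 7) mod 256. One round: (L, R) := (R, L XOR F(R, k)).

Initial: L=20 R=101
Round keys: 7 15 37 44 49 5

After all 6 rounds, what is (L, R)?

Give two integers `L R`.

Round 1 (k=7): L=101 R=222
Round 2 (k=15): L=222 R=108
Round 3 (k=37): L=108 R=125
Round 4 (k=44): L=125 R=239
Round 5 (k=49): L=239 R=187
Round 6 (k=5): L=187 R=65

Answer: 187 65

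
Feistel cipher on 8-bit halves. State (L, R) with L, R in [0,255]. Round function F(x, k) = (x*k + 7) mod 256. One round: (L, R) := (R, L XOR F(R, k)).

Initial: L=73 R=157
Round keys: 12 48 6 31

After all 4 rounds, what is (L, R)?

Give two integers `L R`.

Round 1 (k=12): L=157 R=42
Round 2 (k=48): L=42 R=122
Round 3 (k=6): L=122 R=201
Round 4 (k=31): L=201 R=36

Answer: 201 36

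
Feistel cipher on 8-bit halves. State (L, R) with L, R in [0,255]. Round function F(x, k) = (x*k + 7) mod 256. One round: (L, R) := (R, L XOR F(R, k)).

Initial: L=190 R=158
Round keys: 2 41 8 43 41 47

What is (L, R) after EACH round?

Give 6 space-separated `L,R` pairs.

Answer: 158,253 253,18 18,106 106,199 199,140 140,124

Derivation:
Round 1 (k=2): L=158 R=253
Round 2 (k=41): L=253 R=18
Round 3 (k=8): L=18 R=106
Round 4 (k=43): L=106 R=199
Round 5 (k=41): L=199 R=140
Round 6 (k=47): L=140 R=124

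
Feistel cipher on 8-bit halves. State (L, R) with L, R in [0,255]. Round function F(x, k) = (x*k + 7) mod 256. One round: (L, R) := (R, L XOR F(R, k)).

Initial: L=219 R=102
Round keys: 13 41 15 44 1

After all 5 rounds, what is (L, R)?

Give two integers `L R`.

Round 1 (k=13): L=102 R=238
Round 2 (k=41): L=238 R=67
Round 3 (k=15): L=67 R=26
Round 4 (k=44): L=26 R=60
Round 5 (k=1): L=60 R=89

Answer: 60 89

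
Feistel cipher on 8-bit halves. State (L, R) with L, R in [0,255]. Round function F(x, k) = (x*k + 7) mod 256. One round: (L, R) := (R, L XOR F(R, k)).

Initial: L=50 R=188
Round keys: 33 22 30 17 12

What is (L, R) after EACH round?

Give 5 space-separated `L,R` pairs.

Answer: 188,113 113,1 1,84 84,154 154,107

Derivation:
Round 1 (k=33): L=188 R=113
Round 2 (k=22): L=113 R=1
Round 3 (k=30): L=1 R=84
Round 4 (k=17): L=84 R=154
Round 5 (k=12): L=154 R=107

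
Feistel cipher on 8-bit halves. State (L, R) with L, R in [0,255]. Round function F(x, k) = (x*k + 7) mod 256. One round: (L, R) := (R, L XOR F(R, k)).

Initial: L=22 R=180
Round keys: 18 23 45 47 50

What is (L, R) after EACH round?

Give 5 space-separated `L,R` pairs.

Round 1 (k=18): L=180 R=185
Round 2 (k=23): L=185 R=18
Round 3 (k=45): L=18 R=136
Round 4 (k=47): L=136 R=237
Round 5 (k=50): L=237 R=217

Answer: 180,185 185,18 18,136 136,237 237,217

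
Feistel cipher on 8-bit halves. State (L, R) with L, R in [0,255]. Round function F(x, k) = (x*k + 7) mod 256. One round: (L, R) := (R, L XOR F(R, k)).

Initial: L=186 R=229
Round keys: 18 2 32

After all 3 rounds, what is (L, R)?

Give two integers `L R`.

Round 1 (k=18): L=229 R=155
Round 2 (k=2): L=155 R=216
Round 3 (k=32): L=216 R=156

Answer: 216 156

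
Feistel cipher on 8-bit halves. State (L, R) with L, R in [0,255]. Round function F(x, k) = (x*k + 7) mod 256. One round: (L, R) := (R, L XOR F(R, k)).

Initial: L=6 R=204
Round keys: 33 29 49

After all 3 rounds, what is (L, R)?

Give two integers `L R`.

Round 1 (k=33): L=204 R=85
Round 2 (k=29): L=85 R=100
Round 3 (k=49): L=100 R=126

Answer: 100 126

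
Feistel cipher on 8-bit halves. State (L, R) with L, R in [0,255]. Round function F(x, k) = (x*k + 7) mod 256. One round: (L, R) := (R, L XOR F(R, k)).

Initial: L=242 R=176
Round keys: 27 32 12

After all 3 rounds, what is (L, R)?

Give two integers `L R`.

Round 1 (k=27): L=176 R=101
Round 2 (k=32): L=101 R=23
Round 3 (k=12): L=23 R=126

Answer: 23 126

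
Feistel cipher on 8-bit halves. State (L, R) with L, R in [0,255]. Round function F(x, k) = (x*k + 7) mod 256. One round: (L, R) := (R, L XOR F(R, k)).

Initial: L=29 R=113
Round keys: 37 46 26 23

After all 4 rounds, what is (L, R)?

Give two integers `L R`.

Round 1 (k=37): L=113 R=65
Round 2 (k=46): L=65 R=196
Round 3 (k=26): L=196 R=174
Round 4 (k=23): L=174 R=109

Answer: 174 109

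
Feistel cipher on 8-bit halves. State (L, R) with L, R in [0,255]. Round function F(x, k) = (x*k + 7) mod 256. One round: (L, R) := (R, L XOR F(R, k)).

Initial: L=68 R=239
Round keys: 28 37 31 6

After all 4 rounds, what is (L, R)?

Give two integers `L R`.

Answer: 197 88

Derivation:
Round 1 (k=28): L=239 R=111
Round 2 (k=37): L=111 R=253
Round 3 (k=31): L=253 R=197
Round 4 (k=6): L=197 R=88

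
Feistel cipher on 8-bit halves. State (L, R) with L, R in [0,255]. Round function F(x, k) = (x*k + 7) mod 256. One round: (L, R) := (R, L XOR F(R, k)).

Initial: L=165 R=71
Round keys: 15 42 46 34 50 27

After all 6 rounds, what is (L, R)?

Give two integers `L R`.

Round 1 (k=15): L=71 R=149
Round 2 (k=42): L=149 R=62
Round 3 (k=46): L=62 R=190
Round 4 (k=34): L=190 R=125
Round 5 (k=50): L=125 R=207
Round 6 (k=27): L=207 R=161

Answer: 207 161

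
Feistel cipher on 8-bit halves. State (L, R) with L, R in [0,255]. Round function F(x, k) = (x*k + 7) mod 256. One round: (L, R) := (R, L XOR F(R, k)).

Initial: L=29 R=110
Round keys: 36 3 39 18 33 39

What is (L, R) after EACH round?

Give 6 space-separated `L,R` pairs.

Round 1 (k=36): L=110 R=98
Round 2 (k=3): L=98 R=67
Round 3 (k=39): L=67 R=94
Round 4 (k=18): L=94 R=224
Round 5 (k=33): L=224 R=185
Round 6 (k=39): L=185 R=214

Answer: 110,98 98,67 67,94 94,224 224,185 185,214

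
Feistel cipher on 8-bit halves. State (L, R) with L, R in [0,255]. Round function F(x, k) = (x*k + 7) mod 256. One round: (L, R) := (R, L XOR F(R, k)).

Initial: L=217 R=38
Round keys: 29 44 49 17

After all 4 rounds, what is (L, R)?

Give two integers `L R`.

Answer: 228 26

Derivation:
Round 1 (k=29): L=38 R=140
Round 2 (k=44): L=140 R=49
Round 3 (k=49): L=49 R=228
Round 4 (k=17): L=228 R=26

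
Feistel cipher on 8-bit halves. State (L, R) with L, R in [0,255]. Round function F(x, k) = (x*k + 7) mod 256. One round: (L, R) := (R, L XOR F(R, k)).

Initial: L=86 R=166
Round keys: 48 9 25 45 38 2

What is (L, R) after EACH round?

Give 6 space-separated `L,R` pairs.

Answer: 166,113 113,166 166,76 76,197 197,9 9,220

Derivation:
Round 1 (k=48): L=166 R=113
Round 2 (k=9): L=113 R=166
Round 3 (k=25): L=166 R=76
Round 4 (k=45): L=76 R=197
Round 5 (k=38): L=197 R=9
Round 6 (k=2): L=9 R=220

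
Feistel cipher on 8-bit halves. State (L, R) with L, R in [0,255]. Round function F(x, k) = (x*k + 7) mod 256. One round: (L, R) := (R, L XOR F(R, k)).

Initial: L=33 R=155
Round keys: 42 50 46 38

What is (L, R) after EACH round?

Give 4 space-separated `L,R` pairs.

Round 1 (k=42): L=155 R=84
Round 2 (k=50): L=84 R=244
Round 3 (k=46): L=244 R=139
Round 4 (k=38): L=139 R=93

Answer: 155,84 84,244 244,139 139,93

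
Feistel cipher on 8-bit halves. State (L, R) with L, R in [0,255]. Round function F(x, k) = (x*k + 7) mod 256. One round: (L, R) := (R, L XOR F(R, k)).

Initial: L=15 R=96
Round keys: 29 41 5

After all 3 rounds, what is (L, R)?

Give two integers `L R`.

Answer: 79 122

Derivation:
Round 1 (k=29): L=96 R=232
Round 2 (k=41): L=232 R=79
Round 3 (k=5): L=79 R=122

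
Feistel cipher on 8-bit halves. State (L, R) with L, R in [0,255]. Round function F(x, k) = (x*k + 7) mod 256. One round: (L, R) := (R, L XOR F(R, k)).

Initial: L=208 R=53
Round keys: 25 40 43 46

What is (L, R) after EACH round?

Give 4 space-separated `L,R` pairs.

Round 1 (k=25): L=53 R=228
Round 2 (k=40): L=228 R=146
Round 3 (k=43): L=146 R=105
Round 4 (k=46): L=105 R=119

Answer: 53,228 228,146 146,105 105,119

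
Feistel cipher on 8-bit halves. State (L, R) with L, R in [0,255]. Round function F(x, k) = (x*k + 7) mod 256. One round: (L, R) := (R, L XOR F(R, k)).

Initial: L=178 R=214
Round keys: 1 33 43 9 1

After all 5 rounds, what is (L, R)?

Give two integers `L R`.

Round 1 (k=1): L=214 R=111
Round 2 (k=33): L=111 R=128
Round 3 (k=43): L=128 R=232
Round 4 (k=9): L=232 R=175
Round 5 (k=1): L=175 R=94

Answer: 175 94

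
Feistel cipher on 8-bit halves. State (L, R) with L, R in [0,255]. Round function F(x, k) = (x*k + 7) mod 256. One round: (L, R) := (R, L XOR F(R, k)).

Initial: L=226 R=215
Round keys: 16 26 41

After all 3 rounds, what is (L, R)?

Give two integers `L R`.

Answer: 254 32

Derivation:
Round 1 (k=16): L=215 R=149
Round 2 (k=26): L=149 R=254
Round 3 (k=41): L=254 R=32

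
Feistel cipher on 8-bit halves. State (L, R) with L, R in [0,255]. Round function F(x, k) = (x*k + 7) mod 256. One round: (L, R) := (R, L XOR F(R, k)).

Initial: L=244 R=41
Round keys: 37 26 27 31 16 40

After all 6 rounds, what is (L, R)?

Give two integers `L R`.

Round 1 (k=37): L=41 R=0
Round 2 (k=26): L=0 R=46
Round 3 (k=27): L=46 R=225
Round 4 (k=31): L=225 R=104
Round 5 (k=16): L=104 R=102
Round 6 (k=40): L=102 R=159

Answer: 102 159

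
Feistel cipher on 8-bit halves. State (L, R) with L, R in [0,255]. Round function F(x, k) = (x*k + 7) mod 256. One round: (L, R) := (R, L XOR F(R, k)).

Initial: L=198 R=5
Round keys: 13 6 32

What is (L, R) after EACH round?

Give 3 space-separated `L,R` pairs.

Answer: 5,142 142,94 94,73

Derivation:
Round 1 (k=13): L=5 R=142
Round 2 (k=6): L=142 R=94
Round 3 (k=32): L=94 R=73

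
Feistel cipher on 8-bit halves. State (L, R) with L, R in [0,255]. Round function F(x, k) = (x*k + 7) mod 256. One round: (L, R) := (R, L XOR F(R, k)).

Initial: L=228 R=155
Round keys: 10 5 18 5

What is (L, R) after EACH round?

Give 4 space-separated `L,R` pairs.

Answer: 155,241 241,39 39,52 52,44

Derivation:
Round 1 (k=10): L=155 R=241
Round 2 (k=5): L=241 R=39
Round 3 (k=18): L=39 R=52
Round 4 (k=5): L=52 R=44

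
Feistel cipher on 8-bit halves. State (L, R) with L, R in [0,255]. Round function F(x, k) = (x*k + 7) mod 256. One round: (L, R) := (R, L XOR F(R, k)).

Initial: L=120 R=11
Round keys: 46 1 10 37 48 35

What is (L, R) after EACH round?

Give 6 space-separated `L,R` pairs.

Answer: 11,121 121,139 139,12 12,72 72,139 139,64

Derivation:
Round 1 (k=46): L=11 R=121
Round 2 (k=1): L=121 R=139
Round 3 (k=10): L=139 R=12
Round 4 (k=37): L=12 R=72
Round 5 (k=48): L=72 R=139
Round 6 (k=35): L=139 R=64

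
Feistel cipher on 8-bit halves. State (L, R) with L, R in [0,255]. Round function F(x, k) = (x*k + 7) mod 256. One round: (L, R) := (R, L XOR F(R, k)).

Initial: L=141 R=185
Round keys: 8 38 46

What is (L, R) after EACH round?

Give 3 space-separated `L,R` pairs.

Answer: 185,66 66,106 106,81

Derivation:
Round 1 (k=8): L=185 R=66
Round 2 (k=38): L=66 R=106
Round 3 (k=46): L=106 R=81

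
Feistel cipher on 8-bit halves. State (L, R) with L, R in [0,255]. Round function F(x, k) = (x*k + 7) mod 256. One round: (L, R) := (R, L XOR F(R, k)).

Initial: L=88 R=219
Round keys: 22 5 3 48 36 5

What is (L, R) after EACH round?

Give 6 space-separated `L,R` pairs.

Answer: 219,129 129,87 87,141 141,32 32,10 10,25

Derivation:
Round 1 (k=22): L=219 R=129
Round 2 (k=5): L=129 R=87
Round 3 (k=3): L=87 R=141
Round 4 (k=48): L=141 R=32
Round 5 (k=36): L=32 R=10
Round 6 (k=5): L=10 R=25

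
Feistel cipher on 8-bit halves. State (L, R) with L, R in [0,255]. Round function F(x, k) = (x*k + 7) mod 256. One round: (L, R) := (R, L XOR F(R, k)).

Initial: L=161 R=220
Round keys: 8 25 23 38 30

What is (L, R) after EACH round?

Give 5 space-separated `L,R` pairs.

Answer: 220,70 70,1 1,88 88,22 22,195

Derivation:
Round 1 (k=8): L=220 R=70
Round 2 (k=25): L=70 R=1
Round 3 (k=23): L=1 R=88
Round 4 (k=38): L=88 R=22
Round 5 (k=30): L=22 R=195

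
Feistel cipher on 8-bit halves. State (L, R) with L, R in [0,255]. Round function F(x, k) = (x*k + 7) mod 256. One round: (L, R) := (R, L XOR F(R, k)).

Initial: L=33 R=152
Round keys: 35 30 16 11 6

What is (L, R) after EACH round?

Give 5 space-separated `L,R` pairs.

Answer: 152,238 238,115 115,217 217,41 41,36

Derivation:
Round 1 (k=35): L=152 R=238
Round 2 (k=30): L=238 R=115
Round 3 (k=16): L=115 R=217
Round 4 (k=11): L=217 R=41
Round 5 (k=6): L=41 R=36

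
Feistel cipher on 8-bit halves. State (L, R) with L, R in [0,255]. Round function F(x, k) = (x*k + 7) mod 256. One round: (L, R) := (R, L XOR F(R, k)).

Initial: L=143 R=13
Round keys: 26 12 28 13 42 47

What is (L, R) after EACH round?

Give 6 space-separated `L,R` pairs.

Round 1 (k=26): L=13 R=214
Round 2 (k=12): L=214 R=2
Round 3 (k=28): L=2 R=233
Round 4 (k=13): L=233 R=222
Round 5 (k=42): L=222 R=154
Round 6 (k=47): L=154 R=147

Answer: 13,214 214,2 2,233 233,222 222,154 154,147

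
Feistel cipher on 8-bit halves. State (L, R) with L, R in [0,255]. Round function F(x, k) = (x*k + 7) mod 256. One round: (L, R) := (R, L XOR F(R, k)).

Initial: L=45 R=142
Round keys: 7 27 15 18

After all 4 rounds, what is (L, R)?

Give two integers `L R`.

Answer: 94 158

Derivation:
Round 1 (k=7): L=142 R=196
Round 2 (k=27): L=196 R=61
Round 3 (k=15): L=61 R=94
Round 4 (k=18): L=94 R=158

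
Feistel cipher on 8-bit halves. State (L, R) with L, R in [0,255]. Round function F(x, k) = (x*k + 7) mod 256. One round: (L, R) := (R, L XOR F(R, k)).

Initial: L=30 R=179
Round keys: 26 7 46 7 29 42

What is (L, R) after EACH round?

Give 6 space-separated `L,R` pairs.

Answer: 179,43 43,135 135,98 98,50 50,211 211,151

Derivation:
Round 1 (k=26): L=179 R=43
Round 2 (k=7): L=43 R=135
Round 3 (k=46): L=135 R=98
Round 4 (k=7): L=98 R=50
Round 5 (k=29): L=50 R=211
Round 6 (k=42): L=211 R=151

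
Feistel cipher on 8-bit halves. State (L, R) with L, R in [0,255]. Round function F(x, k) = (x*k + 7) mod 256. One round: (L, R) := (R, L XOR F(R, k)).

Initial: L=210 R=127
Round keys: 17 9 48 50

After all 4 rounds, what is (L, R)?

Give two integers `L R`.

Answer: 99 233

Derivation:
Round 1 (k=17): L=127 R=164
Round 2 (k=9): L=164 R=180
Round 3 (k=48): L=180 R=99
Round 4 (k=50): L=99 R=233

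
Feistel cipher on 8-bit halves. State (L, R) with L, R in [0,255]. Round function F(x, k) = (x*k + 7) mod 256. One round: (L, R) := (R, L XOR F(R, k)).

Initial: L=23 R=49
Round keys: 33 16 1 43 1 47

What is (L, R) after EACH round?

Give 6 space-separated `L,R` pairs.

Round 1 (k=33): L=49 R=79
Round 2 (k=16): L=79 R=198
Round 3 (k=1): L=198 R=130
Round 4 (k=43): L=130 R=27
Round 5 (k=1): L=27 R=160
Round 6 (k=47): L=160 R=124

Answer: 49,79 79,198 198,130 130,27 27,160 160,124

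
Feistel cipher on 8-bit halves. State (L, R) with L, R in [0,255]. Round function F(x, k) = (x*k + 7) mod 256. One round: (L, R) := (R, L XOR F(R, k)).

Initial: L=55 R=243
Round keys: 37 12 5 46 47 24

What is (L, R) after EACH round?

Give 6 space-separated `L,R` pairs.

Round 1 (k=37): L=243 R=17
Round 2 (k=12): L=17 R=32
Round 3 (k=5): L=32 R=182
Round 4 (k=46): L=182 R=155
Round 5 (k=47): L=155 R=202
Round 6 (k=24): L=202 R=108

Answer: 243,17 17,32 32,182 182,155 155,202 202,108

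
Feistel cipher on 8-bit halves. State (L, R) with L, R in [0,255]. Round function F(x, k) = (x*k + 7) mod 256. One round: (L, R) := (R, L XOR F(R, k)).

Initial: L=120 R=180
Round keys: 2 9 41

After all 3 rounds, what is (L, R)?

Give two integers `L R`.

Round 1 (k=2): L=180 R=23
Round 2 (k=9): L=23 R=98
Round 3 (k=41): L=98 R=174

Answer: 98 174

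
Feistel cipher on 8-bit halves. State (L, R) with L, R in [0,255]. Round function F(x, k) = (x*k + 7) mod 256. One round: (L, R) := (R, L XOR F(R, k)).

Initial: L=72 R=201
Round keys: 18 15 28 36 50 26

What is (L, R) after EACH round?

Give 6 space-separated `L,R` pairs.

Round 1 (k=18): L=201 R=97
Round 2 (k=15): L=97 R=127
Round 3 (k=28): L=127 R=138
Round 4 (k=36): L=138 R=16
Round 5 (k=50): L=16 R=173
Round 6 (k=26): L=173 R=137

Answer: 201,97 97,127 127,138 138,16 16,173 173,137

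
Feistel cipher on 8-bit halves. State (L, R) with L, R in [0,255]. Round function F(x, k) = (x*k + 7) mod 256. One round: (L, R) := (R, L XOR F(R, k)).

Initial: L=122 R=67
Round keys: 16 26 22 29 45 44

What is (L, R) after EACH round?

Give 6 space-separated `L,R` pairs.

Answer: 67,77 77,154 154,14 14,7 7,76 76,16

Derivation:
Round 1 (k=16): L=67 R=77
Round 2 (k=26): L=77 R=154
Round 3 (k=22): L=154 R=14
Round 4 (k=29): L=14 R=7
Round 5 (k=45): L=7 R=76
Round 6 (k=44): L=76 R=16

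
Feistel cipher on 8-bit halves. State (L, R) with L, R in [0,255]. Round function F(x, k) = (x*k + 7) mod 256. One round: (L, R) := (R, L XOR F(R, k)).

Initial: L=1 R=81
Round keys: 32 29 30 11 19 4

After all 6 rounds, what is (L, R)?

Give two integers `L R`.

Answer: 216 185

Derivation:
Round 1 (k=32): L=81 R=38
Round 2 (k=29): L=38 R=4
Round 3 (k=30): L=4 R=89
Round 4 (k=11): L=89 R=222
Round 5 (k=19): L=222 R=216
Round 6 (k=4): L=216 R=185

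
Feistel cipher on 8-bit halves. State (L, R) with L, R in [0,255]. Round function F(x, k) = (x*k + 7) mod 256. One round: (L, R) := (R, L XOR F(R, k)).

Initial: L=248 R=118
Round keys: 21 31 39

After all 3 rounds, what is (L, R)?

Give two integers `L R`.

Answer: 44 246

Derivation:
Round 1 (k=21): L=118 R=77
Round 2 (k=31): L=77 R=44
Round 3 (k=39): L=44 R=246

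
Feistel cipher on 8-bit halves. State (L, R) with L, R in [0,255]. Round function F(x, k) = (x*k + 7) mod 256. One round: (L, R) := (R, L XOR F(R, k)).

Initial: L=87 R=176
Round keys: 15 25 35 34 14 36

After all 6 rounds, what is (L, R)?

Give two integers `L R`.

Answer: 59 123

Derivation:
Round 1 (k=15): L=176 R=0
Round 2 (k=25): L=0 R=183
Round 3 (k=35): L=183 R=12
Round 4 (k=34): L=12 R=40
Round 5 (k=14): L=40 R=59
Round 6 (k=36): L=59 R=123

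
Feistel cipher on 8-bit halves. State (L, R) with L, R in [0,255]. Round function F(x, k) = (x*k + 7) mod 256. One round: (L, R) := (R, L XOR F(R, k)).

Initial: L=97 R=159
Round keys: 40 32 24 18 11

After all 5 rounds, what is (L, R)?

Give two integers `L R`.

Answer: 209 251

Derivation:
Round 1 (k=40): L=159 R=190
Round 2 (k=32): L=190 R=88
Round 3 (k=24): L=88 R=249
Round 4 (k=18): L=249 R=209
Round 5 (k=11): L=209 R=251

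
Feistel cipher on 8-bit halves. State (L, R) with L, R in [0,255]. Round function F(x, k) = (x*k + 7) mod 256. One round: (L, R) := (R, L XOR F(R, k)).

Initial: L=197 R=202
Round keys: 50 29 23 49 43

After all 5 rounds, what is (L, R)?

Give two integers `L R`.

Round 1 (k=50): L=202 R=190
Round 2 (k=29): L=190 R=71
Round 3 (k=23): L=71 R=214
Round 4 (k=49): L=214 R=186
Round 5 (k=43): L=186 R=147

Answer: 186 147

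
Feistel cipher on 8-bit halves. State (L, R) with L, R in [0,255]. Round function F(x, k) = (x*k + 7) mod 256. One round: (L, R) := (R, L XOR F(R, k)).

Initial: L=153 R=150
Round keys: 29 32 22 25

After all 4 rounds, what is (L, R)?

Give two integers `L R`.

Round 1 (k=29): L=150 R=156
Round 2 (k=32): L=156 R=17
Round 3 (k=22): L=17 R=225
Round 4 (k=25): L=225 R=17

Answer: 225 17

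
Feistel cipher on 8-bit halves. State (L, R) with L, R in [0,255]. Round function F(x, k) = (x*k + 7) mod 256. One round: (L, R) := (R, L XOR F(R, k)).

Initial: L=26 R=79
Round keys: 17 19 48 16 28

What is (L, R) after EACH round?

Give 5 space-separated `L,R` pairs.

Answer: 79,92 92,148 148,155 155,35 35,64

Derivation:
Round 1 (k=17): L=79 R=92
Round 2 (k=19): L=92 R=148
Round 3 (k=48): L=148 R=155
Round 4 (k=16): L=155 R=35
Round 5 (k=28): L=35 R=64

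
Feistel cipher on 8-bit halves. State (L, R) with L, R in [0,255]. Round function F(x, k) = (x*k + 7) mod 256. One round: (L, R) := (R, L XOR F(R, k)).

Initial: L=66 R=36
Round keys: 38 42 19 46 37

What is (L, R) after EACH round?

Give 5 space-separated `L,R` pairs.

Round 1 (k=38): L=36 R=29
Round 2 (k=42): L=29 R=237
Round 3 (k=19): L=237 R=131
Round 4 (k=46): L=131 R=124
Round 5 (k=37): L=124 R=112

Answer: 36,29 29,237 237,131 131,124 124,112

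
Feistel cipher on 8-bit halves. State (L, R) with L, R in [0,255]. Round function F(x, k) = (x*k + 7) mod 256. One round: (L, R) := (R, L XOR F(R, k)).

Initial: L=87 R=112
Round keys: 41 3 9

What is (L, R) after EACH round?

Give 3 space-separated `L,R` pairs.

Answer: 112,160 160,151 151,246

Derivation:
Round 1 (k=41): L=112 R=160
Round 2 (k=3): L=160 R=151
Round 3 (k=9): L=151 R=246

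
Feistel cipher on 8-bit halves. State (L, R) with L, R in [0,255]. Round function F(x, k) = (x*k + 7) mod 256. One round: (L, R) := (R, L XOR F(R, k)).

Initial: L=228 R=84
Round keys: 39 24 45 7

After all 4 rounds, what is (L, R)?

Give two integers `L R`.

Round 1 (k=39): L=84 R=55
Round 2 (k=24): L=55 R=123
Round 3 (k=45): L=123 R=145
Round 4 (k=7): L=145 R=133

Answer: 145 133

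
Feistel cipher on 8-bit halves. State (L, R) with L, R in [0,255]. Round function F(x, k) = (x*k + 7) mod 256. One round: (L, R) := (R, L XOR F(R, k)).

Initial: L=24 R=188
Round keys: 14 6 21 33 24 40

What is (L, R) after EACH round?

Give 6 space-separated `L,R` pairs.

Round 1 (k=14): L=188 R=87
Round 2 (k=6): L=87 R=173
Round 3 (k=21): L=173 R=111
Round 4 (k=33): L=111 R=251
Round 5 (k=24): L=251 R=224
Round 6 (k=40): L=224 R=252

Answer: 188,87 87,173 173,111 111,251 251,224 224,252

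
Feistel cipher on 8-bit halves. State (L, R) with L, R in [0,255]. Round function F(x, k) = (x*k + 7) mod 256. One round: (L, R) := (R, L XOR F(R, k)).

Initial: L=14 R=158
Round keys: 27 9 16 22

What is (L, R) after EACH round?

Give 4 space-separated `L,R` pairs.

Round 1 (k=27): L=158 R=191
Round 2 (k=9): L=191 R=32
Round 3 (k=16): L=32 R=184
Round 4 (k=22): L=184 R=247

Answer: 158,191 191,32 32,184 184,247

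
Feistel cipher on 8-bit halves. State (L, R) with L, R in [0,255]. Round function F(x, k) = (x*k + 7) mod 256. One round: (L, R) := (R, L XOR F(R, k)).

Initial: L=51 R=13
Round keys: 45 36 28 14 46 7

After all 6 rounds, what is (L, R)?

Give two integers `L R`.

Round 1 (k=45): L=13 R=99
Round 2 (k=36): L=99 R=254
Round 3 (k=28): L=254 R=172
Round 4 (k=14): L=172 R=145
Round 5 (k=46): L=145 R=185
Round 6 (k=7): L=185 R=135

Answer: 185 135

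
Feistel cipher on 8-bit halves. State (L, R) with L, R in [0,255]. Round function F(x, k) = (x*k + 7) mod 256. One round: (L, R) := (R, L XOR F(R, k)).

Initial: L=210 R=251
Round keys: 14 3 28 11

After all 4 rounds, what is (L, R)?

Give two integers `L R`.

Answer: 104 196

Derivation:
Round 1 (k=14): L=251 R=19
Round 2 (k=3): L=19 R=187
Round 3 (k=28): L=187 R=104
Round 4 (k=11): L=104 R=196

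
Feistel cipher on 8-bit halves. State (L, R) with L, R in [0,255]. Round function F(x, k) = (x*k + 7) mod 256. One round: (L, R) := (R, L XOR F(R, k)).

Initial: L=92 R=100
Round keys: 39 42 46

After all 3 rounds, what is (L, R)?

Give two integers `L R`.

Round 1 (k=39): L=100 R=31
Round 2 (k=42): L=31 R=121
Round 3 (k=46): L=121 R=218

Answer: 121 218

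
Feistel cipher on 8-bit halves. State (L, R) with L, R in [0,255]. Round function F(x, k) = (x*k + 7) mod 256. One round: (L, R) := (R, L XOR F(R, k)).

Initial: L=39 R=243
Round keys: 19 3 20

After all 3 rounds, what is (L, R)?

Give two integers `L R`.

Round 1 (k=19): L=243 R=55
Round 2 (k=3): L=55 R=95
Round 3 (k=20): L=95 R=68

Answer: 95 68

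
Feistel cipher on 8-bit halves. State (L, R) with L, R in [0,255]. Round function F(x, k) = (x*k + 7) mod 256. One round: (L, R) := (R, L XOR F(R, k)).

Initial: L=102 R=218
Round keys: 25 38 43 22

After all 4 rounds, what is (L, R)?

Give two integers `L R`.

Answer: 183 42

Derivation:
Round 1 (k=25): L=218 R=55
Round 2 (k=38): L=55 R=235
Round 3 (k=43): L=235 R=183
Round 4 (k=22): L=183 R=42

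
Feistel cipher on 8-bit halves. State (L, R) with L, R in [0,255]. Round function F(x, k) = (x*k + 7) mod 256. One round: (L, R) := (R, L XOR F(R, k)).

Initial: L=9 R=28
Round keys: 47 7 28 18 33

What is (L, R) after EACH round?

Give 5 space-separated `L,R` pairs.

Round 1 (k=47): L=28 R=34
Round 2 (k=7): L=34 R=233
Round 3 (k=28): L=233 R=161
Round 4 (k=18): L=161 R=176
Round 5 (k=33): L=176 R=22

Answer: 28,34 34,233 233,161 161,176 176,22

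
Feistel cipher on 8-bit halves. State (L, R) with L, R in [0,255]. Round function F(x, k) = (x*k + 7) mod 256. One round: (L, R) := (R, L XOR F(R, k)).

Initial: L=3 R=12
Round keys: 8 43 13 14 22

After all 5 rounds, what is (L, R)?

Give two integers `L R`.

Answer: 180 65

Derivation:
Round 1 (k=8): L=12 R=100
Round 2 (k=43): L=100 R=223
Round 3 (k=13): L=223 R=62
Round 4 (k=14): L=62 R=180
Round 5 (k=22): L=180 R=65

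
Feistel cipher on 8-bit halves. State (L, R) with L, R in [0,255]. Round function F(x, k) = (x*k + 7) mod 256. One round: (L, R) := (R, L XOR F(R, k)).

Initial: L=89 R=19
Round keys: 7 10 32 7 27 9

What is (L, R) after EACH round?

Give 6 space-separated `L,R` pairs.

Round 1 (k=7): L=19 R=213
Round 2 (k=10): L=213 R=74
Round 3 (k=32): L=74 R=146
Round 4 (k=7): L=146 R=79
Round 5 (k=27): L=79 R=206
Round 6 (k=9): L=206 R=10

Answer: 19,213 213,74 74,146 146,79 79,206 206,10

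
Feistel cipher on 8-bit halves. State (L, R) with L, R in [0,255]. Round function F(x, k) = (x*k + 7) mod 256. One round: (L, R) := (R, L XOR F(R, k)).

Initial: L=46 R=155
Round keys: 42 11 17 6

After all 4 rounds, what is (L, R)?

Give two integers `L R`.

Round 1 (k=42): L=155 R=91
Round 2 (k=11): L=91 R=107
Round 3 (k=17): L=107 R=121
Round 4 (k=6): L=121 R=182

Answer: 121 182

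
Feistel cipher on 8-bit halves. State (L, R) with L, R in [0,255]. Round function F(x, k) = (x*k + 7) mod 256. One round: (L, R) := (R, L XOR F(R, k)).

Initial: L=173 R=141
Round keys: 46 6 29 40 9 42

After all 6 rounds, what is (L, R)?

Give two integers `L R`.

Answer: 205 108

Derivation:
Round 1 (k=46): L=141 R=240
Round 2 (k=6): L=240 R=42
Round 3 (k=29): L=42 R=57
Round 4 (k=40): L=57 R=197
Round 5 (k=9): L=197 R=205
Round 6 (k=42): L=205 R=108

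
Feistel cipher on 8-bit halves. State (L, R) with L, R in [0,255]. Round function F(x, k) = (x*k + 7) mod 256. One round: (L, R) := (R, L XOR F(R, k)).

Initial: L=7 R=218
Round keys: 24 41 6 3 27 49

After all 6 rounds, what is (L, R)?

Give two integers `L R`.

Round 1 (k=24): L=218 R=112
Round 2 (k=41): L=112 R=45
Round 3 (k=6): L=45 R=101
Round 4 (k=3): L=101 R=27
Round 5 (k=27): L=27 R=133
Round 6 (k=49): L=133 R=103

Answer: 133 103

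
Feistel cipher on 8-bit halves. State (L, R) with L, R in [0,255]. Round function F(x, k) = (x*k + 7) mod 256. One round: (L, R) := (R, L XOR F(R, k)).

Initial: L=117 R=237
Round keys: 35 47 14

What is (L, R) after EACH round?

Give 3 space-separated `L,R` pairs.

Round 1 (k=35): L=237 R=27
Round 2 (k=47): L=27 R=17
Round 3 (k=14): L=17 R=238

Answer: 237,27 27,17 17,238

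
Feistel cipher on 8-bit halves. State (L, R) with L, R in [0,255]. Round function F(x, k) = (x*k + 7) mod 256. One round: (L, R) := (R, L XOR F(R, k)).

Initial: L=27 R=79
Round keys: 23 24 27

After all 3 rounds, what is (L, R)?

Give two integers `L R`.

Round 1 (k=23): L=79 R=59
Round 2 (k=24): L=59 R=192
Round 3 (k=27): L=192 R=124

Answer: 192 124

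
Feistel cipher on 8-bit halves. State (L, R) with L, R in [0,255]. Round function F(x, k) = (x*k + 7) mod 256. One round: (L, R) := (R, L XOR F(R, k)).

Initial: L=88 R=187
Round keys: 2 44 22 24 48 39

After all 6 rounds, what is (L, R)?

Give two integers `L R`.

Round 1 (k=2): L=187 R=37
Round 2 (k=44): L=37 R=216
Round 3 (k=22): L=216 R=178
Round 4 (k=24): L=178 R=111
Round 5 (k=48): L=111 R=101
Round 6 (k=39): L=101 R=5

Answer: 101 5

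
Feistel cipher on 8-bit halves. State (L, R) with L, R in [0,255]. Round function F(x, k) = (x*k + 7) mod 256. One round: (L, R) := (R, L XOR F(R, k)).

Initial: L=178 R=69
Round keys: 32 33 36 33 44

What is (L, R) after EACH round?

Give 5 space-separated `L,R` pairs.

Answer: 69,21 21,249 249,30 30,28 28,201

Derivation:
Round 1 (k=32): L=69 R=21
Round 2 (k=33): L=21 R=249
Round 3 (k=36): L=249 R=30
Round 4 (k=33): L=30 R=28
Round 5 (k=44): L=28 R=201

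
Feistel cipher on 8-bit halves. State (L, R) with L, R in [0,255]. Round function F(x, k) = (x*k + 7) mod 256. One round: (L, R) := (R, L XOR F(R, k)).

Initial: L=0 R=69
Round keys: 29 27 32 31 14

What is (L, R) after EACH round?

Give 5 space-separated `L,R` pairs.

Round 1 (k=29): L=69 R=216
Round 2 (k=27): L=216 R=138
Round 3 (k=32): L=138 R=159
Round 4 (k=31): L=159 R=194
Round 5 (k=14): L=194 R=60

Answer: 69,216 216,138 138,159 159,194 194,60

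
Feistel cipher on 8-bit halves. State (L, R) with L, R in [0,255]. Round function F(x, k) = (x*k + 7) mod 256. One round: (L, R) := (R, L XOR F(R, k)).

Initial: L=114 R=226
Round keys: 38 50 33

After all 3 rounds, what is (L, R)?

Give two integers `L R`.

Answer: 27 99

Derivation:
Round 1 (k=38): L=226 R=225
Round 2 (k=50): L=225 R=27
Round 3 (k=33): L=27 R=99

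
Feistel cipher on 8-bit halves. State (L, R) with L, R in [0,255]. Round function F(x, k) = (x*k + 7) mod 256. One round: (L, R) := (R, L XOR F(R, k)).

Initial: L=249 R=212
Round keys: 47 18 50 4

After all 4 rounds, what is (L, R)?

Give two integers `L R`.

Round 1 (k=47): L=212 R=10
Round 2 (k=18): L=10 R=111
Round 3 (k=50): L=111 R=191
Round 4 (k=4): L=191 R=108

Answer: 191 108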